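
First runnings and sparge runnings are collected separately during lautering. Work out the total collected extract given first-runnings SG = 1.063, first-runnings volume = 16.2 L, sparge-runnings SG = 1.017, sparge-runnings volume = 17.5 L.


total = Σ (SG_i − 1)·1000·V_i
first = (1.063 − 1)·1000·16.2 = 1020.6000
sparge = (1.017 − 1)·1000·17.5 = 297.5000
total = 1020.6000 + 297.5000

1318.1000 gravity·L


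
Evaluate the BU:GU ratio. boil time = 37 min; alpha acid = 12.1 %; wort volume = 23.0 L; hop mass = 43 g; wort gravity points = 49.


U = 1.65·0.000125^(GP/1000)·(1−e^(−0.04t))/4.15;  IBU = (α/100)·m·U·1000/V;  BU:GU = IBU/GP
U = 1.65·0.000125^(49/1000)·(1−e^(−0.04·37))/4.15 = 0.1977
IBU = (12.1/100)·43·0.1977·1000/23.0 = 44.7231
BU:GU = 44.7231/49

0.9127


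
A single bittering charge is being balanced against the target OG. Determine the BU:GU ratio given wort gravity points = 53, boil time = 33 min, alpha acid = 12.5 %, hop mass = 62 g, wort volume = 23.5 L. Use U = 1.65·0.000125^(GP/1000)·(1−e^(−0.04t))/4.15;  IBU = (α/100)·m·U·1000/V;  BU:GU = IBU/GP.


U = 1.65·0.000125^(53/1000)·(1−e^(−0.04·33))/4.15 = 0.1810
IBU = (12.5/100)·62·0.1810·1000/23.5 = 59.6801
BU:GU = 59.6801/53

1.1260


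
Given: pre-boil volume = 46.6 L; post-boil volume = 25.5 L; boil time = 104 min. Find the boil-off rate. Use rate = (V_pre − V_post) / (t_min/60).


rate = (46.6 − 25.5) / (104/60)

12.1731 L/hr


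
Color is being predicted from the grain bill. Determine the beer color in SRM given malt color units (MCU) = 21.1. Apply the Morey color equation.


SRM = 1.4922 · MCU^0.6859
SRM = 1.4922 · 21.1^0.6859

12.0824 SRM


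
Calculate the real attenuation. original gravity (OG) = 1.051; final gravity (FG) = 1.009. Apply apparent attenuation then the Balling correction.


AA = (OG−FG)/(OG−1)·100;  RA = AA·0.8192
AA = (1.051 − 1.009)/(1.051 − 1)·100 = 82.3529
RA = 82.3529·0.8192

67.4635 %


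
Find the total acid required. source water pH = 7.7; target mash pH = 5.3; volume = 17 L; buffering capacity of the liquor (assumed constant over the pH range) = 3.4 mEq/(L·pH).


acid = buffering capacity · (pH_source − pH_target) · V
acid = 3.4 · (7.7 − 5.3) · 17

138.7200 mEq


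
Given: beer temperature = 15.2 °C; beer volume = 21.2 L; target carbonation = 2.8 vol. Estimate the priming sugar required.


residual = 14.695·(0.01821 + 0.09011·e^(−0.04·T));  sugar = (target − residual)·4.0·V
residual = 14.695·(0.01821 + 0.09011·e^(−0.04·15.2)) = 0.9885
sugar = (2.8 − 0.9885)·4.0·21.2

153.6132 g


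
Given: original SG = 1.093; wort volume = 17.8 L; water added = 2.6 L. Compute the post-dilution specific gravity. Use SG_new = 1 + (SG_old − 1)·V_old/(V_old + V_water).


pts = (1.093 − 1)·1000·17.8/(17.8 + 2.6) = 81.1471
SG_new = 1 + 81.1471/1000

1.0811


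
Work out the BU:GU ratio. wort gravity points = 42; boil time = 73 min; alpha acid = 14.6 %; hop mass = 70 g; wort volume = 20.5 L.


U = 1.65·0.000125^(GP/1000)·(1−e^(−0.04t))/4.15;  IBU = (α/100)·m·U·1000/V;  BU:GU = IBU/GP
U = 1.65·0.000125^(42/1000)·(1−e^(−0.04·73))/4.15 = 0.2579
IBU = (14.6/100)·70·0.2579·1000/20.5 = 128.5656
BU:GU = 128.5656/42

3.0611


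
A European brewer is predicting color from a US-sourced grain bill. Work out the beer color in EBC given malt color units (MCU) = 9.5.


SRM = 1.4922·MCU^0.6859;  EBC = SRM·1.97
SRM = 1.4922·9.5^0.6859 = 6.9895
EBC = 6.9895·1.97

13.7694 EBC


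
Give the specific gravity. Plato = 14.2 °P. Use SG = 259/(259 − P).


SG = 259/(259 − 14.2)

1.0580


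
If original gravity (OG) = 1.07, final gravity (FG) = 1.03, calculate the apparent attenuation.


AA = (OG − FG)/(OG − 1) · 100
AA = (1.07 − 1.03)/(1.07 − 1) · 100

57.1429 %


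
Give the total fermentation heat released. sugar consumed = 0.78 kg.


Q = m_sugar · 590 kJ/kg
Q = 0.78 · 590

460.2000 kJ


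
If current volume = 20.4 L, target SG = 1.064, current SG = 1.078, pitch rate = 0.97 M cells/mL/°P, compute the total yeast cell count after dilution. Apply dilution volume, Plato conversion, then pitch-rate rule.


V_w = V·((SG_c−1)/(SG_t−1)−1);  °P = 259 − 259/SG_t;  cells = rate·(V+V_w)·°P
V_w = 20.4·((1.078−1)/(1.064−1)−1) = 4.4625
V_final = 20.4 + 4.4625 = 24.8625
°P = 259 − 259/1.064 = 15.5789
cells = 0.97·24.8625·15.5789

375.7116 billion cells


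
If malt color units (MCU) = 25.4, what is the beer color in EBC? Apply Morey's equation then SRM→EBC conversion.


SRM = 1.4922·MCU^0.6859;  EBC = SRM·1.97
SRM = 1.4922·25.4^0.6859 = 13.7215
EBC = 13.7215·1.97

27.0314 EBC


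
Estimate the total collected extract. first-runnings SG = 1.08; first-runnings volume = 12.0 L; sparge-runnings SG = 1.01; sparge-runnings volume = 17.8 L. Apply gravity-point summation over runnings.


total = Σ (SG_i − 1)·1000·V_i
first = (1.08 − 1)·1000·12.0 = 960.0000
sparge = (1.01 − 1)·1000·17.8 = 178.0000
total = 960.0000 + 178.0000

1138.0000 gravity·L


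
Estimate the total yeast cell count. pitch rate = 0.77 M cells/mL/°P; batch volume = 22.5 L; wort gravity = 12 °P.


cells (billions) = rate · V_L · °P
cells = 0.77 · 22.5 · 12

207.9000 billion cells


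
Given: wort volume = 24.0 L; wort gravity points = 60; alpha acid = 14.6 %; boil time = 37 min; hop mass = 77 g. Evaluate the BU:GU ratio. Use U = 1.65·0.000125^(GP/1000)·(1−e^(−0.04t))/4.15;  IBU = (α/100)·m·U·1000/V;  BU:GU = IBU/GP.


U = 1.65·0.000125^(60/1000)·(1−e^(−0.04·37))/4.15 = 0.1791
IBU = (14.6/100)·77·0.1791·1000/24.0 = 83.8888
BU:GU = 83.8888/60

1.3981


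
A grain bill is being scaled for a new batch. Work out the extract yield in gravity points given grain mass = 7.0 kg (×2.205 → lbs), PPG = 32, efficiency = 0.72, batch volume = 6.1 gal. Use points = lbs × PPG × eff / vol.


lbs = 7.0 × 2.205 = 15.4350
points = 15.4350 × 32 × 0.72 / 6.1

58.2988 points


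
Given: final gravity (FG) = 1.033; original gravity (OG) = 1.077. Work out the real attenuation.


AA = (OG−FG)/(OG−1)·100;  RA = AA·0.8192
AA = (1.077 − 1.033)/(1.077 − 1)·100 = 57.1429
RA = 57.1429·0.8192

46.8114 %


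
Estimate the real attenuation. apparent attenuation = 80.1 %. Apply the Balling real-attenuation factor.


RA = AA · 0.8192
RA = 80.1 · 0.8192

65.6179 %


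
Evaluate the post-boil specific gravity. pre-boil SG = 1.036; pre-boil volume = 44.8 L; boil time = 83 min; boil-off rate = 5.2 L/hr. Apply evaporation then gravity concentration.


V_post = V_pre − rate·(t/60);  SG_post = 1 + (SG_pre−1)·V_pre/V_post
V_post = 44.8 − 5.2·(83/60) = 37.6067
SG_post = 1 + (1.036 − 1)·44.8/37.6067

1.0429


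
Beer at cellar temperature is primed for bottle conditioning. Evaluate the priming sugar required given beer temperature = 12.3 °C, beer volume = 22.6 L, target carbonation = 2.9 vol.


residual = 14.695·(0.01821 + 0.09011·e^(−0.04·T));  sugar = (target − residual)·4.0·V
residual = 14.695·(0.01821 + 0.09011·e^(−0.04·12.3)) = 1.0772
sugar = (2.9 − 1.0772)·4.0·22.6

164.7816 g


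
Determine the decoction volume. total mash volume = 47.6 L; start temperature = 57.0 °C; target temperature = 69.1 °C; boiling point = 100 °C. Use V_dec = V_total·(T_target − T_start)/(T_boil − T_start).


V_dec = 47.6·(69.1 − 57.0)/(100 − 57.0)

13.3944 L


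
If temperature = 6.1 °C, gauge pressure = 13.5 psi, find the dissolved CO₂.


vols = (P + 14.695)·(0.01821 + 0.09011·e^(−0.04·T))
vols = (13.5 + 14.695)·(0.01821 + 0.09011·e^(−0.04·6.1))

2.5040 volumes


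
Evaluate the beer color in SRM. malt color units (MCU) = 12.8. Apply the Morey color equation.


SRM = 1.4922 · MCU^0.6859
SRM = 1.4922 · 12.8^0.6859

8.5756 SRM


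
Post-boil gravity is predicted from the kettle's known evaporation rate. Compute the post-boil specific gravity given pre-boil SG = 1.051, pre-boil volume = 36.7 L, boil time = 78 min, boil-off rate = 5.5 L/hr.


V_post = V_pre − rate·(t/60);  SG_post = 1 + (SG_pre−1)·V_pre/V_post
V_post = 36.7 − 5.5·(78/60) = 29.5500
SG_post = 1 + (1.051 − 1)·36.7/29.5500

1.0633


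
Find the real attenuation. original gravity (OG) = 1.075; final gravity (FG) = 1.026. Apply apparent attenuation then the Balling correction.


AA = (OG−FG)/(OG−1)·100;  RA = AA·0.8192
AA = (1.075 − 1.026)/(1.075 − 1)·100 = 65.3333
RA = 65.3333·0.8192

53.5211 %


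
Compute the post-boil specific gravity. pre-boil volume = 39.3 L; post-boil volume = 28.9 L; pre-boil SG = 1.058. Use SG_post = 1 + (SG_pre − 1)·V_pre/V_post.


pts_pre = (1.058 − 1)·1000 = 58.0000
pts_post = 58.0000·39.3/28.9 = 78.8720
SG_post = 1 + 78.8720/1000

1.0789


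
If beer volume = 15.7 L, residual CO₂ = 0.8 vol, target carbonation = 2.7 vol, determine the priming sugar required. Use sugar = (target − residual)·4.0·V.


sugar = (2.7 − 0.8)·4.0·15.7

119.3200 g


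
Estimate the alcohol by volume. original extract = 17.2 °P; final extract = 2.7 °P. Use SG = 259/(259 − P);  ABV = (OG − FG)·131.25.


OG = 259/(259 − 17.2) = 1.0711
FG = 259/(259 − 2.7) = 1.0105
ABV = (1.0711 − 1.0105)·131.25

7.9536 % ABV


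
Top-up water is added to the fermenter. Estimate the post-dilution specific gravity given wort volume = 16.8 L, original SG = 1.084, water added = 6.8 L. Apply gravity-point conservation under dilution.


SG_new = 1 + (SG_old − 1)·V_old/(V_old + V_water)
pts = (1.084 − 1)·1000·16.8/(16.8 + 6.8) = 59.7966
SG_new = 1 + 59.7966/1000

1.0598


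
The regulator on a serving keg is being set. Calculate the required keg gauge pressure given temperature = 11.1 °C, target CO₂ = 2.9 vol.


psi = vols/(0.01821 + 0.09011·e^(−0.04·T)) − 14.695
psi = 2.9/(0.01821 + 0.09011·e^(−0.04·11.1)) − 14.695

23.4566 psi


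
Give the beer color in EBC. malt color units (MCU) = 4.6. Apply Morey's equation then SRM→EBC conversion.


SRM = 1.4922·MCU^0.6859;  EBC = SRM·1.97
SRM = 1.4922·4.6^0.6859 = 4.2502
EBC = 4.2502·1.97

8.3730 EBC


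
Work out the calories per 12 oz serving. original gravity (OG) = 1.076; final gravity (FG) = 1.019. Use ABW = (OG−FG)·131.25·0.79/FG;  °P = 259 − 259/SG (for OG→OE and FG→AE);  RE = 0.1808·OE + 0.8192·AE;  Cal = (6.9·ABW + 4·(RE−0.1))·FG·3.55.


ABW = (1.076 − 1.019)·131.25·0.79/1.019 = 5.8000
OE = 259 − 259/1.076 = 18.2937 °P
AE = 259 − 259/1.019 = 4.8292 °P
RE = 0.1808·18.2937 + 0.8192·4.8292 = 7.2636 °P
Cal = (6.9·5.8000 + 4·(7.2636−0.1))·1.019·3.55

248.4261 kcal


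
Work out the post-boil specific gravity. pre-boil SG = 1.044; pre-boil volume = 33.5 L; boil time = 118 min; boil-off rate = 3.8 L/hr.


V_post = V_pre − rate·(t/60);  SG_post = 1 + (SG_pre−1)·V_pre/V_post
V_post = 33.5 − 3.8·(118/60) = 26.0267
SG_post = 1 + (1.044 − 1)·33.5/26.0267

1.0566


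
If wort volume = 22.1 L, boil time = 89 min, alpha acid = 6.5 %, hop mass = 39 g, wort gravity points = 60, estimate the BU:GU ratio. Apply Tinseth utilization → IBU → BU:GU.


U = 1.65·0.000125^(GP/1000)·(1−e^(−0.04t))/4.15;  IBU = (α/100)·m·U·1000/V;  BU:GU = IBU/GP
U = 1.65·0.000125^(60/1000)·(1−e^(−0.04·89))/4.15 = 0.2253
IBU = (6.5/100)·39·0.2253·1000/22.1 = 25.8408
BU:GU = 25.8408/60

0.4307


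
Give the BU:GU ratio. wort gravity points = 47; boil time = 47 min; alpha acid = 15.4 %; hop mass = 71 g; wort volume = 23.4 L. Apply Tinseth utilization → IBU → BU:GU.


U = 1.65·0.000125^(GP/1000)·(1−e^(−0.04t))/4.15;  IBU = (α/100)·m·U·1000/V;  BU:GU = IBU/GP
U = 1.65·0.000125^(47/1000)·(1−e^(−0.04·47))/4.15 = 0.2208
IBU = (15.4/100)·71·0.2208·1000/23.4 = 103.1923
BU:GU = 103.1923/47

2.1956


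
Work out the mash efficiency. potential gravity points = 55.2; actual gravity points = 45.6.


efficiency = actual / potential × 100
efficiency = 45.6 / 55.2 × 100

82.6087 %


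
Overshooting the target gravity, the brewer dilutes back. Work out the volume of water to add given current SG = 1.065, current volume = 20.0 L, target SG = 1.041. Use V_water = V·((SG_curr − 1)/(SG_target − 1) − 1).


V_water = 20.0·((1.065 − 1)/(1.041 − 1) − 1)

11.7073 L


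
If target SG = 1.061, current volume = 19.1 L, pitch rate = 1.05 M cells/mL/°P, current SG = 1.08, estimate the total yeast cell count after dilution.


V_w = V·((SG_c−1)/(SG_t−1)−1);  °P = 259 − 259/SG_t;  cells = rate·(V+V_w)·°P
V_w = 19.1·((1.08−1)/(1.061−1)−1) = 5.9492
V_final = 19.1 + 5.9492 = 25.0492
°P = 259 − 259/1.061 = 14.8907
cells = 1.05·25.0492·14.8907

391.6490 billion cells


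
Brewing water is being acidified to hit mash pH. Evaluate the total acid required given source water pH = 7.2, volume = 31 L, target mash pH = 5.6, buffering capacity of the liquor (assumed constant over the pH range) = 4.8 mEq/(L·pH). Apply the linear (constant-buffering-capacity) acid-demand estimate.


acid = buffering capacity · (pH_source − pH_target) · V
acid = 4.8 · (7.2 − 5.6) · 31

238.0800 mEq


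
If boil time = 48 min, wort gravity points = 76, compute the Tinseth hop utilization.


U = 1.65·0.000125^(GP/1000) · (1 − e^(−0.04·t))/4.15
bigness = 1.65·0.000125^(76/1000) = 0.8334
boil_factor = (1 − e^(−0.04·48))/4.15 = 0.2056
U = 0.8334 · 0.2056

0.1714


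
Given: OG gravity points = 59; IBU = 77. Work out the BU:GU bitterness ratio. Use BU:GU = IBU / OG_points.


BU:GU = 77 / 59

1.3051


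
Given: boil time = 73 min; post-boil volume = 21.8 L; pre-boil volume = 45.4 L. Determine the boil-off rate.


rate = (V_pre − V_post) / (t_min/60)
rate = (45.4 − 21.8) / (73/60)

19.3973 L/hr


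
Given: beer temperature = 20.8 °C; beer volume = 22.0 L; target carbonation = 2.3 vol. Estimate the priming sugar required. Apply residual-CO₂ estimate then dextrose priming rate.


residual = 14.695·(0.01821 + 0.09011·e^(−0.04·T));  sugar = (target − residual)·4.0·V
residual = 14.695·(0.01821 + 0.09011·e^(−0.04·20.8)) = 0.8438
sugar = (2.3 − 0.8438)·4.0·22.0

128.1417 g


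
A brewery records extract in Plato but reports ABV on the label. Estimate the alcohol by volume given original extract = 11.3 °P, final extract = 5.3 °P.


SG = 259/(259 − P);  ABV = (OG − FG)·131.25
OG = 259/(259 − 11.3) = 1.0456
FG = 259/(259 − 5.3) = 1.0209
ABV = (1.0456 − 1.0209)·131.25

3.2457 % ABV


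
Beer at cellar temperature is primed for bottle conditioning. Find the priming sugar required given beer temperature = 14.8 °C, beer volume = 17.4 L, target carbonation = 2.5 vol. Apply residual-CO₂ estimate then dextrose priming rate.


residual = 14.695·(0.01821 + 0.09011·e^(−0.04·T));  sugar = (target − residual)·4.0·V
residual = 14.695·(0.01821 + 0.09011·e^(−0.04·14.8)) = 1.0002
sugar = (2.5 − 1.0002)·4.0·17.4

104.3895 g


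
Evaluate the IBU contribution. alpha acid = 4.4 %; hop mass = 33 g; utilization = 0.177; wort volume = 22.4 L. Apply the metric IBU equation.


IBU = (α/100)·mass·U·1000 / V
IBU = (4.4/100)·33·0.177·1000 / 22.4

11.4734 IBU


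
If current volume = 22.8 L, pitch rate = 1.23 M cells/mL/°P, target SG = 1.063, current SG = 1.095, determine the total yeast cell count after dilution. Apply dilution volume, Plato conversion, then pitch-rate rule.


V_w = V·((SG_c−1)/(SG_t−1)−1);  °P = 259 − 259/SG_t;  cells = rate·(V+V_w)·°P
V_w = 22.8·((1.095−1)/(1.063−1)−1) = 11.5810
V_final = 22.8 + 11.5810 = 34.3810
°P = 259 − 259/1.063 = 15.3500
cells = 1.23·34.3810·15.3500

649.1276 billion cells


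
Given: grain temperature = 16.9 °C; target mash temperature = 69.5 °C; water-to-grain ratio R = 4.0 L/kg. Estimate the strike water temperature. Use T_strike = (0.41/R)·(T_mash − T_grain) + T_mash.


T_strike = (0.41/4.0)·(69.5 − 16.9) + 69.5

74.8915 °C


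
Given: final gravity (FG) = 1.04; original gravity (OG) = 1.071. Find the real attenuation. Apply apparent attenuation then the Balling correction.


AA = (OG−FG)/(OG−1)·100;  RA = AA·0.8192
AA = (1.071 − 1.04)/(1.071 − 1)·100 = 43.6620
RA = 43.6620·0.8192

35.7679 %


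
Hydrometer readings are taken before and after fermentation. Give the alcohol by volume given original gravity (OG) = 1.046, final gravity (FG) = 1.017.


ABV = (OG − FG) · 131.25
ABV = (1.046 − 1.017) · 131.25

3.8063 % ABV


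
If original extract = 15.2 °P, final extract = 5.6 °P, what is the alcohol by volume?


SG = 259/(259 − P);  ABV = (OG − FG)·131.25
OG = 259/(259 − 15.2) = 1.0623
FG = 259/(259 − 5.6) = 1.0221
ABV = (1.0623 − 1.0221)·131.25

5.2824 % ABV


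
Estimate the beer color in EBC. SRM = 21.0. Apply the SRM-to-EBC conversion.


EBC = SRM · 1.97
EBC = 21.0 · 1.97

41.3700 EBC


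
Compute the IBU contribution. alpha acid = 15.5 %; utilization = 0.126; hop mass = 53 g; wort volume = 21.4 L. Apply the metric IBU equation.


IBU = (α/100)·mass·U·1000 / V
IBU = (15.5/100)·53·0.126·1000 / 21.4

48.3687 IBU


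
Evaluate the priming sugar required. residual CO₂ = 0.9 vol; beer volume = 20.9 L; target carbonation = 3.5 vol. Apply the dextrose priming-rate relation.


sugar = (target − residual)·4.0·V
sugar = (3.5 − 0.9)·4.0·20.9

217.3600 g


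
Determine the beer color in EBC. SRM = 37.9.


EBC = SRM · 1.97
EBC = 37.9 · 1.97

74.6630 EBC


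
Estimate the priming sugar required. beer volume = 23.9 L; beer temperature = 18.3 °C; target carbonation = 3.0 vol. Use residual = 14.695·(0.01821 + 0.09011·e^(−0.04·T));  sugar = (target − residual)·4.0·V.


residual = 14.695·(0.01821 + 0.09011·e^(−0.04·18.3)) = 0.9044
sugar = (3.0 − 0.9044)·4.0·23.9

200.3347 g


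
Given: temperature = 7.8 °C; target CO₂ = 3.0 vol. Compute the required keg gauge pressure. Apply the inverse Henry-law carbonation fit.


psi = vols/(0.01821 + 0.09011·e^(−0.04·T)) − 14.695
psi = 3.0/(0.01821 + 0.09011·e^(−0.04·7.8)) − 14.695

20.9476 psi


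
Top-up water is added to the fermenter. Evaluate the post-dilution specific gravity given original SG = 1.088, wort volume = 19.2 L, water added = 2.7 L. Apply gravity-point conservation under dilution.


SG_new = 1 + (SG_old − 1)·V_old/(V_old + V_water)
pts = (1.088 − 1)·1000·19.2/(19.2 + 2.7) = 77.1507
SG_new = 1 + 77.1507/1000

1.0772


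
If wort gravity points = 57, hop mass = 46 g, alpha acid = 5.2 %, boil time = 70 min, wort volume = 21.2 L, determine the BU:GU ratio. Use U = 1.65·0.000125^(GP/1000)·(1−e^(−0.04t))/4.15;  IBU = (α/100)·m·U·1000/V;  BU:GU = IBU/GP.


U = 1.65·0.000125^(57/1000)·(1−e^(−0.04·70))/4.15 = 0.2237
IBU = (5.2/100)·46·0.2237·1000/21.2 = 25.2429
BU:GU = 25.2429/57

0.4429


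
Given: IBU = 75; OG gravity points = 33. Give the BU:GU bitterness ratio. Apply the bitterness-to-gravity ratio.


BU:GU = IBU / OG_points
BU:GU = 75 / 33

2.2727


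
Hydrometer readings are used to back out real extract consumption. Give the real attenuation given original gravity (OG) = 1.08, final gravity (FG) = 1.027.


AA = (OG−FG)/(OG−1)·100;  RA = AA·0.8192
AA = (1.08 − 1.027)/(1.08 − 1)·100 = 66.2500
RA = 66.2500·0.8192

54.2720 %


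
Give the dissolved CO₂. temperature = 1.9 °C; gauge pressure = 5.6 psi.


vols = (P + 14.695)·(0.01821 + 0.09011·e^(−0.04·T))
vols = (5.6 + 14.695)·(0.01821 + 0.09011·e^(−0.04·1.9))

2.0645 volumes


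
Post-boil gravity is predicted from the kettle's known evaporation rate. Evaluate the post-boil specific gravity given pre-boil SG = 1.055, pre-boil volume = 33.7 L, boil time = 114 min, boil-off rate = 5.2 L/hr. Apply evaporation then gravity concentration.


V_post = V_pre − rate·(t/60);  SG_post = 1 + (SG_pre−1)·V_pre/V_post
V_post = 33.7 − 5.2·(114/60) = 23.8200
SG_post = 1 + (1.055 − 1)·33.7/23.8200

1.0778


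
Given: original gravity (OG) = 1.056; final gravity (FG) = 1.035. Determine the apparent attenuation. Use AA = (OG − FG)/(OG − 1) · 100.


AA = (1.056 − 1.035)/(1.056 − 1) · 100

37.5000 %


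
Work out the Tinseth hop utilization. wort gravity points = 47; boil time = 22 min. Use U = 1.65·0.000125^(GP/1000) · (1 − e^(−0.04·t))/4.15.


bigness = 1.65·0.000125^(47/1000) = 1.0815
boil_factor = (1 − e^(−0.04·22))/4.15 = 0.1410
U = 1.0815 · 0.1410

0.1525


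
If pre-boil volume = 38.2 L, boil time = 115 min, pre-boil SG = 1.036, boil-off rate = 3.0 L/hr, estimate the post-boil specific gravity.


V_post = V_pre − rate·(t/60);  SG_post = 1 + (SG_pre−1)·V_pre/V_post
V_post = 38.2 − 3.0·(115/60) = 32.4500
SG_post = 1 + (1.036 − 1)·38.2/32.4500

1.0424


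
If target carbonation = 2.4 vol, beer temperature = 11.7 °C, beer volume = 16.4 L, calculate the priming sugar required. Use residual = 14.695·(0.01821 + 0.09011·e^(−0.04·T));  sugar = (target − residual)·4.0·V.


residual = 14.695·(0.01821 + 0.09011·e^(−0.04·11.7)) = 1.0969
sugar = (2.4 − 1.0969)·4.0·16.4

85.4860 g


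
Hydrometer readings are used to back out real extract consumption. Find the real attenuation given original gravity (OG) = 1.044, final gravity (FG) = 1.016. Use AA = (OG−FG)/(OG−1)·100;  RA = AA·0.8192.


AA = (1.044 − 1.016)/(1.044 − 1)·100 = 63.6364
RA = 63.6364·0.8192

52.1309 %


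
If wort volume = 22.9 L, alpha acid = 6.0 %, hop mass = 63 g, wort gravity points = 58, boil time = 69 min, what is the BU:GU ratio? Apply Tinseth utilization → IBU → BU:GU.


U = 1.65·0.000125^(GP/1000)·(1−e^(−0.04t))/4.15;  IBU = (α/100)·m·U·1000/V;  BU:GU = IBU/GP
U = 1.65·0.000125^(58/1000)·(1−e^(−0.04·69))/4.15 = 0.2211
IBU = (6.0/100)·63·0.2211·1000/22.9 = 36.5021
BU:GU = 36.5021/58

0.6293


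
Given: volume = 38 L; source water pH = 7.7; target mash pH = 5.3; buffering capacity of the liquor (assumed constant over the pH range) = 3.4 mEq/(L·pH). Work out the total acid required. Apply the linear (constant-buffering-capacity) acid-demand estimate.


acid = buffering capacity · (pH_source − pH_target) · V
acid = 3.4 · (7.7 − 5.3) · 38

310.0800 mEq


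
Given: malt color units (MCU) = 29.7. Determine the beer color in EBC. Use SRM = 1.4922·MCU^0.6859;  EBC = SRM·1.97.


SRM = 1.4922·29.7^0.6859 = 15.2753
EBC = 15.2753·1.97

30.0924 EBC


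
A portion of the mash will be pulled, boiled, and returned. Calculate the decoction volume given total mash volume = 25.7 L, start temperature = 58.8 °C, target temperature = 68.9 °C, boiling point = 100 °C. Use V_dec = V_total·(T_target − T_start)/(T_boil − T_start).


V_dec = 25.7·(68.9 − 58.8)/(100 − 58.8)

6.3002 L


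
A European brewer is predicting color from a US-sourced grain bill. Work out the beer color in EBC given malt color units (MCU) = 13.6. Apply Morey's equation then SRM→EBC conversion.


SRM = 1.4922·MCU^0.6859;  EBC = SRM·1.97
SRM = 1.4922·13.6^0.6859 = 8.9397
EBC = 8.9397·1.97

17.6111 EBC


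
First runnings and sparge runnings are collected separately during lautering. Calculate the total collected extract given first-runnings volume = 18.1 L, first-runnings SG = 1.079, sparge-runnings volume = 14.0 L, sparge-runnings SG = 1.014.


total = Σ (SG_i − 1)·1000·V_i
first = (1.079 − 1)·1000·18.1 = 1429.9000
sparge = (1.014 − 1)·1000·14.0 = 196.0000
total = 1429.9000 + 196.0000

1625.9000 gravity·L


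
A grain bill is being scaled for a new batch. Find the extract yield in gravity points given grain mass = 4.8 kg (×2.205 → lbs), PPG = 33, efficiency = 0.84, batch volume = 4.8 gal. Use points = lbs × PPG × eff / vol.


lbs = 4.8 × 2.205 = 10.5840
points = 10.5840 × 33 × 0.84 / 4.8

61.1226 points


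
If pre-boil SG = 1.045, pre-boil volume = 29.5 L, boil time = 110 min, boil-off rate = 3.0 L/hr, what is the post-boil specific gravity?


V_post = V_pre − rate·(t/60);  SG_post = 1 + (SG_pre−1)·V_pre/V_post
V_post = 29.5 − 3.0·(110/60) = 24.0000
SG_post = 1 + (1.045 − 1)·29.5/24.0000

1.0553


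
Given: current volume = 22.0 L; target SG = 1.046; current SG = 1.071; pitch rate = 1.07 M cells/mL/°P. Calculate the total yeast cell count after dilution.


V_w = V·((SG_c−1)/(SG_t−1)−1);  °P = 259 − 259/SG_t;  cells = rate·(V+V_w)·°P
V_w = 22.0·((1.071−1)/(1.046−1)−1) = 11.9565
V_final = 22.0 + 11.9565 = 33.9565
°P = 259 − 259/1.046 = 11.3901
cells = 1.07·33.9565·11.3901

413.8404 billion cells


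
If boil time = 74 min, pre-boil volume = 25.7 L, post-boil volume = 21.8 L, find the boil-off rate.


rate = (V_pre − V_post) / (t_min/60)
rate = (25.7 − 21.8) / (74/60)

3.1622 L/hr


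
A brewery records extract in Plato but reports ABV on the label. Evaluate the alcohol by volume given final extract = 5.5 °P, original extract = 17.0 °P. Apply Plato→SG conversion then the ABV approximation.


SG = 259/(259 − P);  ABV = (OG − FG)·131.25
OG = 259/(259 − 17.0) = 1.0702
FG = 259/(259 − 5.5) = 1.0217
ABV = (1.0702 − 1.0217)·131.25

6.3724 % ABV


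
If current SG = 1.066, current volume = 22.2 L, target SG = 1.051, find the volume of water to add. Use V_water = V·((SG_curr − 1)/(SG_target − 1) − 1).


V_water = 22.2·((1.066 − 1)/(1.051 − 1) − 1)

6.5294 L


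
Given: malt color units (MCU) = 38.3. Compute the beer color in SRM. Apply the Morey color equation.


SRM = 1.4922 · MCU^0.6859
SRM = 1.4922 · 38.3^0.6859

18.1862 SRM


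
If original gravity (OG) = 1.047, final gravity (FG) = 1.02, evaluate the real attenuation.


AA = (OG−FG)/(OG−1)·100;  RA = AA·0.8192
AA = (1.047 − 1.02)/(1.047 − 1)·100 = 57.4468
RA = 57.4468·0.8192

47.0604 %


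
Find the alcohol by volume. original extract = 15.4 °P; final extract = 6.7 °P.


SG = 259/(259 − P);  ABV = (OG − FG)·131.25
OG = 259/(259 − 15.4) = 1.0632
FG = 259/(259 − 6.7) = 1.0266
ABV = (1.0632 − 1.0266)·131.25

4.8120 % ABV


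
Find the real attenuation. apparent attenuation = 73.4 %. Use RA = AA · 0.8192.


RA = 73.4 · 0.8192

60.1293 %


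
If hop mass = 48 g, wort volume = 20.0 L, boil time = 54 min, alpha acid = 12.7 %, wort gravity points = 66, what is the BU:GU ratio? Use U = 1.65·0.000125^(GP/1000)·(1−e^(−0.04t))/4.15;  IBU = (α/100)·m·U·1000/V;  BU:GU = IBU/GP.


U = 1.65·0.000125^(66/1000)·(1−e^(−0.04·54))/4.15 = 0.1944
IBU = (12.7/100)·48·0.1944·1000/20.0 = 59.2421
BU:GU = 59.2421/66

0.8976


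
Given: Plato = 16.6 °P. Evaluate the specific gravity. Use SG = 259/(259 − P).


SG = 259/(259 − 16.6)

1.0685


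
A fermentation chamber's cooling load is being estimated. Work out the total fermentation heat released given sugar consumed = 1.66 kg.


Q = m_sugar · 590 kJ/kg
Q = 1.66 · 590

979.4000 kJ


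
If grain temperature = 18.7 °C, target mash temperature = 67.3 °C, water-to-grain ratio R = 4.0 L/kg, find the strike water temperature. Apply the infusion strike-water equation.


T_strike = (0.41/R)·(T_mash − T_grain) + T_mash
T_strike = (0.41/4.0)·(67.3 − 18.7) + 67.3

72.2815 °C


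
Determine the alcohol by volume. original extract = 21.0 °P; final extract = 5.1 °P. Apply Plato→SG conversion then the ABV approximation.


SG = 259/(259 − P);  ABV = (OG − FG)·131.25
OG = 259/(259 − 21.0) = 1.0882
FG = 259/(259 − 5.1) = 1.0201
ABV = (1.0882 − 1.0201)·131.25

8.9445 % ABV


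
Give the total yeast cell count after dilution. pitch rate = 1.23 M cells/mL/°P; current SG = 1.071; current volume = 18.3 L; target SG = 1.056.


V_w = V·((SG_c−1)/(SG_t−1)−1);  °P = 259 − 259/SG_t;  cells = rate·(V+V_w)·°P
V_w = 18.3·((1.071−1)/(1.056−1)−1) = 4.9018
V_final = 18.3 + 4.9018 = 23.2018
°P = 259 − 259/1.056 = 13.7348
cells = 1.23·23.2018·13.7348

391.9678 billion cells


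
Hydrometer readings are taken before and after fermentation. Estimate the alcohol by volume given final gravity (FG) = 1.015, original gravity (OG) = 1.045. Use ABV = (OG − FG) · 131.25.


ABV = (1.045 − 1.015) · 131.25

3.9375 % ABV


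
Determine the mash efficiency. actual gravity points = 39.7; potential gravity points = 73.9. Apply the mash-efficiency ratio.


efficiency = actual / potential × 100
efficiency = 39.7 / 73.9 × 100

53.7212 %


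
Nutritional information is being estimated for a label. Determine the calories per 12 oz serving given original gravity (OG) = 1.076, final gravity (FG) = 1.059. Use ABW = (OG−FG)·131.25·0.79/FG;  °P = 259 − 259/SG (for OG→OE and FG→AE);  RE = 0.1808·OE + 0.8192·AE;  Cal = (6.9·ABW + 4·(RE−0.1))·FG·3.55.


ABW = (1.076 − 1.059)·131.25·0.79/1.059 = 1.6645
OE = 259 − 259/1.076 = 18.2937 °P
AE = 259 − 259/1.059 = 14.4297 °P
RE = 0.1808·18.2937 + 0.8192·14.4297 = 15.1283 °P
Cal = (6.9·1.6645 + 4·(15.1283−0.1))·1.059·3.55

269.1691 kcal


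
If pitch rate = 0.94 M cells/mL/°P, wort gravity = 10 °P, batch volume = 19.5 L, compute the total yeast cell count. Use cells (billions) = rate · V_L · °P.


cells = 0.94 · 19.5 · 10

183.3000 billion cells


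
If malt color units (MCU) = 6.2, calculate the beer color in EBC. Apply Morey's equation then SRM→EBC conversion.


SRM = 1.4922·MCU^0.6859;  EBC = SRM·1.97
SRM = 1.4922·6.2^0.6859 = 5.2159
EBC = 5.2159·1.97

10.2753 EBC


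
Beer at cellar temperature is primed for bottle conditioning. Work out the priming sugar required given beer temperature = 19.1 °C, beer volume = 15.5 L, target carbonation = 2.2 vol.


residual = 14.695·(0.01821 + 0.09011·e^(−0.04·T));  sugar = (target − residual)·4.0·V
residual = 14.695·(0.01821 + 0.09011·e^(−0.04·19.1)) = 0.8844
sugar = (2.2 − 0.8844)·4.0·15.5

81.5677 g


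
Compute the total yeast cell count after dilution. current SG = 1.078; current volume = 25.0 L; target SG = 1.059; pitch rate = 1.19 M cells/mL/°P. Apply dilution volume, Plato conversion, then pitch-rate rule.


V_w = V·((SG_c−1)/(SG_t−1)−1);  °P = 259 − 259/SG_t;  cells = rate·(V+V_w)·°P
V_w = 25.0·((1.078−1)/(1.059−1)−1) = 8.0508
V_final = 25.0 + 8.0508 = 33.0508
°P = 259 − 259/1.059 = 14.4297
cells = 1.19·33.0508·14.4297

567.5255 billion cells


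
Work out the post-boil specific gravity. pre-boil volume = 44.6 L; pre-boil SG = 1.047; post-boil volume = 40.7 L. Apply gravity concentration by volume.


SG_post = 1 + (SG_pre − 1)·V_pre/V_post
pts_pre = (1.047 − 1)·1000 = 47.0000
pts_post = 47.0000·44.6/40.7 = 51.5037
SG_post = 1 + 51.5037/1000

1.0515


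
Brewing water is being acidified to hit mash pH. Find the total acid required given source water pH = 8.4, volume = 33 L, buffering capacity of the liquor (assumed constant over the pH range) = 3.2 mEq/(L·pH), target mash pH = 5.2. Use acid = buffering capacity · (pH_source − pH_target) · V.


acid = 3.2 · (8.4 − 5.2) · 33

337.9200 mEq


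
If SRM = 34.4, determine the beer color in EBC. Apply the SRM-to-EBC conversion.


EBC = SRM · 1.97
EBC = 34.4 · 1.97

67.7680 EBC


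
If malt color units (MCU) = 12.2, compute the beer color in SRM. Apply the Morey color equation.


SRM = 1.4922 · MCU^0.6859
SRM = 1.4922 · 12.2^0.6859

8.2978 SRM


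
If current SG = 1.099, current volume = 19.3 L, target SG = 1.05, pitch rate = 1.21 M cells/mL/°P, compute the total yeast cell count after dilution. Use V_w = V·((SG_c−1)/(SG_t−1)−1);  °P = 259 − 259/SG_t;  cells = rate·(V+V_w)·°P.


V_w = 19.3·((1.099−1)/(1.05−1)−1) = 18.9140
V_final = 19.3 + 18.9140 = 38.2140
°P = 259 − 259/1.05 = 12.3333
cells = 1.21·38.2140·12.3333

570.2803 billion cells


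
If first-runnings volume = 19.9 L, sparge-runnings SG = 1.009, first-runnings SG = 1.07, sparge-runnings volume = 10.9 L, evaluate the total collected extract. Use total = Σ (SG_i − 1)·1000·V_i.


first = (1.07 − 1)·1000·19.9 = 1393.0000
sparge = (1.009 − 1)·1000·10.9 = 98.1000
total = 1393.0000 + 98.1000

1491.1000 gravity·L


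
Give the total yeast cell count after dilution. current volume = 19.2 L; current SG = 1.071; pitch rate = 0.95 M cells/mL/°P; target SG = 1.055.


V_w = V·((SG_c−1)/(SG_t−1)−1);  °P = 259 − 259/SG_t;  cells = rate·(V+V_w)·°P
V_w = 19.2·((1.071−1)/(1.055−1)−1) = 5.5855
V_final = 19.2 + 5.5855 = 24.7855
°P = 259 − 259/1.055 = 13.5024
cells = 0.95·24.7855·13.5024

317.9293 billion cells


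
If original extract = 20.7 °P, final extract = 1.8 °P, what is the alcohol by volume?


SG = 259/(259 − P);  ABV = (OG − FG)·131.25
OG = 259/(259 − 20.7) = 1.0869
FG = 259/(259 − 1.8) = 1.0070
ABV = (1.0869 − 1.0070)·131.25

10.4825 % ABV


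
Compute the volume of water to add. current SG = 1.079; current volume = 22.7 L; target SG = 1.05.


V_water = V·((SG_curr − 1)/(SG_target − 1) − 1)
V_water = 22.7·((1.079 − 1)/(1.05 − 1) − 1)

13.1660 L


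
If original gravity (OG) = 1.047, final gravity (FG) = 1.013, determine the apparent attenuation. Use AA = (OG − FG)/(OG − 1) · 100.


AA = (1.047 − 1.013)/(1.047 − 1) · 100

72.3404 %


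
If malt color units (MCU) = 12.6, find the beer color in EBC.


SRM = 1.4922·MCU^0.6859;  EBC = SRM·1.97
SRM = 1.4922·12.6^0.6859 = 8.4834
EBC = 8.4834·1.97

16.7123 EBC


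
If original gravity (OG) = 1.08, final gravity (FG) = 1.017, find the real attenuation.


AA = (OG−FG)/(OG−1)·100;  RA = AA·0.8192
AA = (1.08 − 1.017)/(1.08 − 1)·100 = 78.7500
RA = 78.7500·0.8192

64.5120 %


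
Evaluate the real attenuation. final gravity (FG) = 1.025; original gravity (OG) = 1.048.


AA = (OG−FG)/(OG−1)·100;  RA = AA·0.8192
AA = (1.048 − 1.025)/(1.048 − 1)·100 = 47.9167
RA = 47.9167·0.8192

39.2533 %


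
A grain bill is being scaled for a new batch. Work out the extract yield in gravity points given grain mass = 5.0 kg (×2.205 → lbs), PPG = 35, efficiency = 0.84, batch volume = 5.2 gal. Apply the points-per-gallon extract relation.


points = lbs × PPG × eff / vol
lbs = 5.0 × 2.205 = 11.0250
points = 11.0250 × 35 × 0.84 / 5.2

62.3337 points


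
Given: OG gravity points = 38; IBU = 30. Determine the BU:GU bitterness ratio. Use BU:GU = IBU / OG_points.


BU:GU = 30 / 38

0.7895


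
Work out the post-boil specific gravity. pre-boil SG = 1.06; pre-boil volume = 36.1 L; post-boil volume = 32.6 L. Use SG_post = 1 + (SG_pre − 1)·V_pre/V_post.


pts_pre = (1.06 − 1)·1000 = 60.0000
pts_post = 60.0000·36.1/32.6 = 66.4417
SG_post = 1 + 66.4417/1000

1.0664


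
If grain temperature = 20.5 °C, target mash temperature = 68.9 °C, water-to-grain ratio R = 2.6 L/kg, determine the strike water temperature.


T_strike = (0.41/R)·(T_mash − T_grain) + T_mash
T_strike = (0.41/2.6)·(68.9 − 20.5) + 68.9

76.5323 °C


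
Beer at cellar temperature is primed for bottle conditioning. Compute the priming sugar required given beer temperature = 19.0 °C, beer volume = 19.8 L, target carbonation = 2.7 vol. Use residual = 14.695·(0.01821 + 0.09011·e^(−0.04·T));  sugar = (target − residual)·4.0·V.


residual = 14.695·(0.01821 + 0.09011·e^(−0.04·19.0)) = 0.8869
sugar = (2.7 − 0.8869)·4.0·19.8

143.6004 g


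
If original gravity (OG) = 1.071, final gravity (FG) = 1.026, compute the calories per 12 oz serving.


ABW = (OG−FG)·131.25·0.79/FG;  °P = 259 − 259/SG (for OG→OE and FG→AE);  RE = 0.1808·OE + 0.8192·AE;  Cal = (6.9·ABW + 4·(RE−0.1))·FG·3.55
ABW = (1.071 − 1.026)·131.25·0.79/1.026 = 4.5477
OE = 259 − 259/1.071 = 17.1699 °P
AE = 259 − 259/1.026 = 6.5634 °P
RE = 0.1808·17.1699 + 0.8192·6.5634 = 8.4810 °P
Cal = (6.9·4.5477 + 4·(8.4810−0.1))·1.026·3.55

236.3969 kcal


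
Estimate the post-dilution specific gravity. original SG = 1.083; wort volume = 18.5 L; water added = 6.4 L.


SG_new = 1 + (SG_old − 1)·V_old/(V_old + V_water)
pts = (1.083 − 1)·1000·18.5/(18.5 + 6.4) = 61.6667
SG_new = 1 + 61.6667/1000

1.0617


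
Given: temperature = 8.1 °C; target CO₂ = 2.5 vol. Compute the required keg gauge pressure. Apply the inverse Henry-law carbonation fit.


psi = vols/(0.01821 + 0.09011·e^(−0.04·T)) − 14.695
psi = 2.5/(0.01821 + 0.09011·e^(−0.04·8.1)) − 14.695

15.2875 psi


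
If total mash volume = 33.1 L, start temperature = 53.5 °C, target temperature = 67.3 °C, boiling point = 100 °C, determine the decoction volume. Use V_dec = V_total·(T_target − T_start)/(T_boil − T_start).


V_dec = 33.1·(67.3 − 53.5)/(100 − 53.5)

9.8232 L


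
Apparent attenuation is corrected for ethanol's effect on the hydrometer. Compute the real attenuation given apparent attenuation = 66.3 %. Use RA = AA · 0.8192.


RA = 66.3 · 0.8192

54.3130 %


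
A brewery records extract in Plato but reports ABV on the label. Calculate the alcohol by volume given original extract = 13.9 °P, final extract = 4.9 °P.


SG = 259/(259 − P);  ABV = (OG − FG)·131.25
OG = 259/(259 − 13.9) = 1.0567
FG = 259/(259 − 4.9) = 1.0193
ABV = (1.0567 − 1.0193)·131.25

4.9124 % ABV


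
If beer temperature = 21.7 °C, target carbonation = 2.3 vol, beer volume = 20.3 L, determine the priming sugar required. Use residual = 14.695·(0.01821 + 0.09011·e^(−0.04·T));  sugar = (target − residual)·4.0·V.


residual = 14.695·(0.01821 + 0.09011·e^(−0.04·21.7)) = 0.8235
sugar = (2.3 − 0.8235)·4.0·20.3

119.8944 g


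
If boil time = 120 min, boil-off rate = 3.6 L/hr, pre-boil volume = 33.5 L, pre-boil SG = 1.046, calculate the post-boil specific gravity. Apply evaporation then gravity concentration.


V_post = V_pre − rate·(t/60);  SG_post = 1 + (SG_pre−1)·V_pre/V_post
V_post = 33.5 − 3.6·(120/60) = 26.3000
SG_post = 1 + (1.046 − 1)·33.5/26.3000

1.0586


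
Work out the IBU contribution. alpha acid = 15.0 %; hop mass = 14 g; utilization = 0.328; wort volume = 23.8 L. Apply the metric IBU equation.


IBU = (α/100)·mass·U·1000 / V
IBU = (15.0/100)·14·0.328·1000 / 23.8

28.9412 IBU


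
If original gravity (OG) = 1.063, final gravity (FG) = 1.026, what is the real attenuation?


AA = (OG−FG)/(OG−1)·100;  RA = AA·0.8192
AA = (1.063 − 1.026)/(1.063 − 1)·100 = 58.7302
RA = 58.7302·0.8192

48.1117 %


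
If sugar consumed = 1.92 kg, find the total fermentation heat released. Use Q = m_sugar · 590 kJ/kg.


Q = 1.92 · 590

1132.8000 kJ


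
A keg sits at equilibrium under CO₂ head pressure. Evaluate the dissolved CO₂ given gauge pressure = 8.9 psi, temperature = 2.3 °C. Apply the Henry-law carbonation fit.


vols = (P + 14.695)·(0.01821 + 0.09011·e^(−0.04·T))
vols = (8.9 + 14.695)·(0.01821 + 0.09011·e^(−0.04·2.3))

2.3689 volumes


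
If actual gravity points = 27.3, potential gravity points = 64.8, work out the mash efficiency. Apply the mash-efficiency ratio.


efficiency = actual / potential × 100
efficiency = 27.3 / 64.8 × 100

42.1296 %


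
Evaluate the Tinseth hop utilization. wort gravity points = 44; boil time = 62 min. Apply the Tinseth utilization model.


U = 1.65·0.000125^(GP/1000) · (1 − e^(−0.04·t))/4.15
bigness = 1.65·0.000125^(44/1000) = 1.1111
boil_factor = (1 − e^(−0.04·62))/4.15 = 0.2208
U = 1.1111 · 0.2208

0.2453


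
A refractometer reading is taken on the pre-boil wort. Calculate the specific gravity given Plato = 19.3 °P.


SG = 259/(259 − P)
SG = 259/(259 − 19.3)

1.0805


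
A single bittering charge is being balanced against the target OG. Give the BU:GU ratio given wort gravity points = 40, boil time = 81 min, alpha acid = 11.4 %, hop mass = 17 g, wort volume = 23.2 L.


U = 1.65·0.000125^(GP/1000)·(1−e^(−0.04t))/4.15;  IBU = (α/100)·m·U·1000/V;  BU:GU = IBU/GP
U = 1.65·0.000125^(40/1000)·(1−e^(−0.04·81))/4.15 = 0.2667
IBU = (11.4/100)·17·0.2667·1000/23.2 = 22.2755
BU:GU = 22.2755/40

0.5569
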